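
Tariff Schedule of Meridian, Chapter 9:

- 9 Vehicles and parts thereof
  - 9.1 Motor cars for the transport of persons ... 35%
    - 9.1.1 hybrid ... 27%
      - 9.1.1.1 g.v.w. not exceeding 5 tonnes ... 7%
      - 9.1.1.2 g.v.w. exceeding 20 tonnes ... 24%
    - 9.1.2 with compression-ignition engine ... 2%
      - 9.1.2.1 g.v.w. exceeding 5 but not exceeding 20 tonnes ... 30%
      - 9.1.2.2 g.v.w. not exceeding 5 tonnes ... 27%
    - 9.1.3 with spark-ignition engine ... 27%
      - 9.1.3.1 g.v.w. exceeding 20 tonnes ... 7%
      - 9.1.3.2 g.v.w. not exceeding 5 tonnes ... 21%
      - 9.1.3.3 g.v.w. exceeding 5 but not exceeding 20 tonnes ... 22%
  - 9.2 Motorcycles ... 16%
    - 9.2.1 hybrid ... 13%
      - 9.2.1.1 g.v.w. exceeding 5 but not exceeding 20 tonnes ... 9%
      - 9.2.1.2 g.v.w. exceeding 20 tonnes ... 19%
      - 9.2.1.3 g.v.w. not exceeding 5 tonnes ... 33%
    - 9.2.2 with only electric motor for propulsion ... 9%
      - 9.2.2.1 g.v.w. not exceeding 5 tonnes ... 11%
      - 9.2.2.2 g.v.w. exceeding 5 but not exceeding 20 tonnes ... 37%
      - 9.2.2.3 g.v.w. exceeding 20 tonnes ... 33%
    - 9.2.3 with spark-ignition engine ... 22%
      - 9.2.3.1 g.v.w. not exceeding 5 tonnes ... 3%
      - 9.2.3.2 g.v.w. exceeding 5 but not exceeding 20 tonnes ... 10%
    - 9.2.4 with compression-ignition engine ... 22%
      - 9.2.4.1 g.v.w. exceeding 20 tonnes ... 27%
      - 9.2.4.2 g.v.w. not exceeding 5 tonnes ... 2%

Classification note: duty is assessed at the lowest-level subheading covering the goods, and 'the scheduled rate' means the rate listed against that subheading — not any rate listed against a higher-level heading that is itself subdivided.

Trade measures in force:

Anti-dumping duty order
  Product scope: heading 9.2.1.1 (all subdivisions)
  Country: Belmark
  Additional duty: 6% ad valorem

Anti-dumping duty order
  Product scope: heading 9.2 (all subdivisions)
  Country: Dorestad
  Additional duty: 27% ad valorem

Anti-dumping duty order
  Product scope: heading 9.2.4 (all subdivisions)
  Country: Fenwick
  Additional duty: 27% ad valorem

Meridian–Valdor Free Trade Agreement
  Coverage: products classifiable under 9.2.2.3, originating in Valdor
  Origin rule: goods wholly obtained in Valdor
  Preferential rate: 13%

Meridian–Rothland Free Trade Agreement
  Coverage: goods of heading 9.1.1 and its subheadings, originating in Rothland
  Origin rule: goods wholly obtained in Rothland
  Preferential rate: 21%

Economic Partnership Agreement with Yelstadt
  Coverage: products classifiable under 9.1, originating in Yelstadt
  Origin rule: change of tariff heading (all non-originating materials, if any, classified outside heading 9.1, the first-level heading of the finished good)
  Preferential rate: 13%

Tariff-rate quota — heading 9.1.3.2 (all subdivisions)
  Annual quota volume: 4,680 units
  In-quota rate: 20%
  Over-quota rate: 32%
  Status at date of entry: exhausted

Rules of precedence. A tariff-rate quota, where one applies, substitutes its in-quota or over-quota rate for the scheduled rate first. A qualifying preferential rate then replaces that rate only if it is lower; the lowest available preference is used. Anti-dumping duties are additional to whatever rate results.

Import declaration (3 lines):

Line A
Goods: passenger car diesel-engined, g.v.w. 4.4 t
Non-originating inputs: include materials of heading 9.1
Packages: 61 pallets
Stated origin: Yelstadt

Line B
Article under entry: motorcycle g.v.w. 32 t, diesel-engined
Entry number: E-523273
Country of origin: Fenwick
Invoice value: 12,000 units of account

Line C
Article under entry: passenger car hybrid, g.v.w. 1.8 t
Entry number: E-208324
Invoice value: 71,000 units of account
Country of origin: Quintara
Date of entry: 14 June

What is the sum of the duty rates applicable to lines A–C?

88%

Line A: passenger car → 9.1; diesel-engined → 9.1.2; g.v.w. 4.4 t → 9.1.2.2. Scheduled 27%. Yelstadt agreement on 9.1: CTH not met. → 27%.
Line B: motorcycle → 9.2; diesel-engined → 9.2.4; g.v.w. 32 t → 9.2.4.1. Scheduled 27%. anti-dumping (Fenwick, 9.2.4): +27%; total 27% + 27% = 54%. → 54%.
Line C: passenger car → 9.1; hybrid → 9.1.1; g.v.w. 1.8 t → 9.1.1.1. Scheduled 7%. No special measure applies. → 7%.
Sum: 27% + 54% + 7% = 88%.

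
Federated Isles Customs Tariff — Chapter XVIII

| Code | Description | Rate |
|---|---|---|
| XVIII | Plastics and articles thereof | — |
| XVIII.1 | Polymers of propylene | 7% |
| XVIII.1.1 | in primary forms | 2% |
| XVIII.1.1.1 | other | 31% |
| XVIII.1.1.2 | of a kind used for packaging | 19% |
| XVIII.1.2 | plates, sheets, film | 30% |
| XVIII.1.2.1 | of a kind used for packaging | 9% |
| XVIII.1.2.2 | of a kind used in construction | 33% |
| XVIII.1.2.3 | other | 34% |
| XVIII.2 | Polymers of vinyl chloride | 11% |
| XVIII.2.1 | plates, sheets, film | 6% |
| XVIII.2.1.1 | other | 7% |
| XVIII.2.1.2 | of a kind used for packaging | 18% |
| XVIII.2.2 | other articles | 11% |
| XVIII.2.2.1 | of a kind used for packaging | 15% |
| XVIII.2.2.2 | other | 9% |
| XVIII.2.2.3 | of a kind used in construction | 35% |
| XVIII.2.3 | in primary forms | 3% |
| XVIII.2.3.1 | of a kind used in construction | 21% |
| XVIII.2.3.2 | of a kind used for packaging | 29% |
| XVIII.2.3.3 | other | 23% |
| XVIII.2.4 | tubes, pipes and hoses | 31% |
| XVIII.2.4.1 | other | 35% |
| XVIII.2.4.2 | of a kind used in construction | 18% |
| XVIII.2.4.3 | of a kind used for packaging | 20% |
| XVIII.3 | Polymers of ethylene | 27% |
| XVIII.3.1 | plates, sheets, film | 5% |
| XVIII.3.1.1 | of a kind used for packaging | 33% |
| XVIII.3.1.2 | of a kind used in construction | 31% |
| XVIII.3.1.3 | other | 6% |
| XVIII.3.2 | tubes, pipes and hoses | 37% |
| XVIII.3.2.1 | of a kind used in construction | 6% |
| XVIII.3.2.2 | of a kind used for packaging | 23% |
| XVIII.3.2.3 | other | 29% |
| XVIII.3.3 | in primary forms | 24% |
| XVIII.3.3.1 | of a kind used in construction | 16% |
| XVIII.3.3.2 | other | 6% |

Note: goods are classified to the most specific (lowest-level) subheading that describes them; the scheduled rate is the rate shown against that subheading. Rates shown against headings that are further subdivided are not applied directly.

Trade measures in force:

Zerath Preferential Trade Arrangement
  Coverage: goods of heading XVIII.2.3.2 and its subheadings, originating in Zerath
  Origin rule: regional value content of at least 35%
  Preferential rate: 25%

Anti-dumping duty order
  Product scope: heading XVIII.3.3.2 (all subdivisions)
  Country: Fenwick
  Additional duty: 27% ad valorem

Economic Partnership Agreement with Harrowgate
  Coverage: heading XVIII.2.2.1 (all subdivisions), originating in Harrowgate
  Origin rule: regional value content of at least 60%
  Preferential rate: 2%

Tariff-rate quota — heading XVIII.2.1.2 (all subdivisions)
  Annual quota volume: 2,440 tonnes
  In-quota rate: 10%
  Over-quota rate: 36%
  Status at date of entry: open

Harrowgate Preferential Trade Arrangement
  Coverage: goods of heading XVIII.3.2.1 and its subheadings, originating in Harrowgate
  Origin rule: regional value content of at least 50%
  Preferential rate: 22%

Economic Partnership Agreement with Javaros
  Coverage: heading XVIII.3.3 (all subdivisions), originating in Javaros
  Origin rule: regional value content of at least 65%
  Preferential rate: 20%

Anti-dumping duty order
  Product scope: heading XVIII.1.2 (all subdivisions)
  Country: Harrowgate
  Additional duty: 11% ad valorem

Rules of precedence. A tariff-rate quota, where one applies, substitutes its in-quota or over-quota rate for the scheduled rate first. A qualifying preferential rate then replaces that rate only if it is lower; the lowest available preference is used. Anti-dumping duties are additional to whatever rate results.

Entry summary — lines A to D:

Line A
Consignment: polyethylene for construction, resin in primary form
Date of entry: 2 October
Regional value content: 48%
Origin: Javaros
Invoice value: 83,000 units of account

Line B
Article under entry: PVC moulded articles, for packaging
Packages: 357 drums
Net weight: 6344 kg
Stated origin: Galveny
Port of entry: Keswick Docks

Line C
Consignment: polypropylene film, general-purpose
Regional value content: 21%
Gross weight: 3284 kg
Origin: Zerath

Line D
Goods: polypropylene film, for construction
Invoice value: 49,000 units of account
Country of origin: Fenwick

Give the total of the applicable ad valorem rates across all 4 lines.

Line A: polyethylene → XVIII.3; resin in primary form → XVIII.3.3; for construction → XVIII.3.3.1. Scheduled 16%. Javaros agreement on XVIII.3.3: RVC < 65%. → 16%.
Line B: PVC → XVIII.2; moulded articles → XVIII.2.2; for packaging → XVIII.2.2.1. Scheduled 15%. No special measure applies. → 15%.
Line C: polypropylene → XVIII.1; film → XVIII.1.2; general-purpose → XVIII.1.2.3. Scheduled 34%. Zerath agreement on XVIII.2.3.2: XVIII.1.2.3 not covered. → 34%.
Line D: polypropylene → XVIII.1; film → XVIII.1.2; for construction → XVIII.1.2.2. Scheduled 33%. No special measure applies. → 33%.
Sum: 16% + 15% + 34% + 33% = 98%.

98%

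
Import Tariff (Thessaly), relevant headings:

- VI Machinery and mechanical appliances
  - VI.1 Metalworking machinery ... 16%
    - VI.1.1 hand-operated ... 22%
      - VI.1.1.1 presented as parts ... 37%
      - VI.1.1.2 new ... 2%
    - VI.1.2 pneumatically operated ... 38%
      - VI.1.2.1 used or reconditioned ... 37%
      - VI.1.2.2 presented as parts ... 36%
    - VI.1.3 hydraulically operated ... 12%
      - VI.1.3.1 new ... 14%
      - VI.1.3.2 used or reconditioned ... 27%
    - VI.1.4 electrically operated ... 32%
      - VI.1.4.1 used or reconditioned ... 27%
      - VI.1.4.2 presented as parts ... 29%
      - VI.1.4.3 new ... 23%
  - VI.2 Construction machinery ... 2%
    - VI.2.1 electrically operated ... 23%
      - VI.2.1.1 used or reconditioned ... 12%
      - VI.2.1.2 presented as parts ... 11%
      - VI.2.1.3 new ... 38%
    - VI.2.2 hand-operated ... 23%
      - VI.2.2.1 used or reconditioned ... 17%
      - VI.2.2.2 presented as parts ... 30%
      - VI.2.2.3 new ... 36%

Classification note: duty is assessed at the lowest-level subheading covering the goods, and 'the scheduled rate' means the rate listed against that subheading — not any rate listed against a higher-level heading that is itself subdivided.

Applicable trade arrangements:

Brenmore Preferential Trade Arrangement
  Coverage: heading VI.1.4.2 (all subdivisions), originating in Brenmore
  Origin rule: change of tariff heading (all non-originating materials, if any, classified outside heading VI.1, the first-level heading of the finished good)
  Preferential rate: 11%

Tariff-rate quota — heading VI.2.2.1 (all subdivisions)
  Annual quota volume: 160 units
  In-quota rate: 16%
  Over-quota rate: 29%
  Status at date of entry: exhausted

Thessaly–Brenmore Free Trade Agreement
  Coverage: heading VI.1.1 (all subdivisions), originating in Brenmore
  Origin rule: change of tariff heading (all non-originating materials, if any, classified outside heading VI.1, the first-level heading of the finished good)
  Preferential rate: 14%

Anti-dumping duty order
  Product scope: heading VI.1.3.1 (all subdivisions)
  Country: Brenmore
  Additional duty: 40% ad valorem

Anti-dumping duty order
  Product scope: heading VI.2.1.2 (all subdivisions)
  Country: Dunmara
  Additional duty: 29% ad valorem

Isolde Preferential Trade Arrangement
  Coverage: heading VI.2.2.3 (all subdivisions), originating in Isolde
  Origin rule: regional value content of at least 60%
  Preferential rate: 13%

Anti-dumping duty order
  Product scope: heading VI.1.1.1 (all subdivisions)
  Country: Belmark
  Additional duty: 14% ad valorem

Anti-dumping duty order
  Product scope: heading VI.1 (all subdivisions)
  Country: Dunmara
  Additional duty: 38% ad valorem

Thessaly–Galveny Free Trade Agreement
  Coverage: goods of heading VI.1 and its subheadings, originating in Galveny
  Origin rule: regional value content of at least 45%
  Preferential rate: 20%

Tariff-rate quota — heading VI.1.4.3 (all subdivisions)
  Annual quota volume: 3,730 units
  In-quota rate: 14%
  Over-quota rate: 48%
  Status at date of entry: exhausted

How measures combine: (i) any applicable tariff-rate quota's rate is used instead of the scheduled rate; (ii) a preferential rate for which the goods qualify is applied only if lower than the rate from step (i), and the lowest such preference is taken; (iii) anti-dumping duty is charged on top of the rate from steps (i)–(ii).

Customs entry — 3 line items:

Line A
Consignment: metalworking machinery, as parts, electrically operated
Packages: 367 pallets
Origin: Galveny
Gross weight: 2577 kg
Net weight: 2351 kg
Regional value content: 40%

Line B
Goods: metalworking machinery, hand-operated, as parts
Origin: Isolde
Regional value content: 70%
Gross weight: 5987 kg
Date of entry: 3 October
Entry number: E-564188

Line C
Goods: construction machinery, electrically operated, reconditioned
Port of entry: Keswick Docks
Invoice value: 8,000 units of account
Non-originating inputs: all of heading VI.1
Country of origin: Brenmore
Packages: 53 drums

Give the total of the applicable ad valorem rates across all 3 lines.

78%

Line A: metalworking → VI.1; electrically operated → VI.1.4; as parts → VI.1.4.2. Scheduled 29%. Galveny agreement on VI.1: RVC < 45%. → 29%.
Line B: metalworking → VI.1; hand-operated → VI.1.1; as parts → VI.1.1.1. Scheduled 37%. Isolde agreement on VI.2.2.3: VI.1.1.1 not covered. → 37%.
Line C: construction → VI.2; electrically operated → VI.2.1; reconditioned → VI.2.1.1. Scheduled 12%. Brenmore agreement on VI.1.4.2: VI.2.1.1 not covered; Brenmore agreement on VI.1.1: VI.2.1.1 not covered. → 12%.
Sum: 29% + 37% + 12% = 78%.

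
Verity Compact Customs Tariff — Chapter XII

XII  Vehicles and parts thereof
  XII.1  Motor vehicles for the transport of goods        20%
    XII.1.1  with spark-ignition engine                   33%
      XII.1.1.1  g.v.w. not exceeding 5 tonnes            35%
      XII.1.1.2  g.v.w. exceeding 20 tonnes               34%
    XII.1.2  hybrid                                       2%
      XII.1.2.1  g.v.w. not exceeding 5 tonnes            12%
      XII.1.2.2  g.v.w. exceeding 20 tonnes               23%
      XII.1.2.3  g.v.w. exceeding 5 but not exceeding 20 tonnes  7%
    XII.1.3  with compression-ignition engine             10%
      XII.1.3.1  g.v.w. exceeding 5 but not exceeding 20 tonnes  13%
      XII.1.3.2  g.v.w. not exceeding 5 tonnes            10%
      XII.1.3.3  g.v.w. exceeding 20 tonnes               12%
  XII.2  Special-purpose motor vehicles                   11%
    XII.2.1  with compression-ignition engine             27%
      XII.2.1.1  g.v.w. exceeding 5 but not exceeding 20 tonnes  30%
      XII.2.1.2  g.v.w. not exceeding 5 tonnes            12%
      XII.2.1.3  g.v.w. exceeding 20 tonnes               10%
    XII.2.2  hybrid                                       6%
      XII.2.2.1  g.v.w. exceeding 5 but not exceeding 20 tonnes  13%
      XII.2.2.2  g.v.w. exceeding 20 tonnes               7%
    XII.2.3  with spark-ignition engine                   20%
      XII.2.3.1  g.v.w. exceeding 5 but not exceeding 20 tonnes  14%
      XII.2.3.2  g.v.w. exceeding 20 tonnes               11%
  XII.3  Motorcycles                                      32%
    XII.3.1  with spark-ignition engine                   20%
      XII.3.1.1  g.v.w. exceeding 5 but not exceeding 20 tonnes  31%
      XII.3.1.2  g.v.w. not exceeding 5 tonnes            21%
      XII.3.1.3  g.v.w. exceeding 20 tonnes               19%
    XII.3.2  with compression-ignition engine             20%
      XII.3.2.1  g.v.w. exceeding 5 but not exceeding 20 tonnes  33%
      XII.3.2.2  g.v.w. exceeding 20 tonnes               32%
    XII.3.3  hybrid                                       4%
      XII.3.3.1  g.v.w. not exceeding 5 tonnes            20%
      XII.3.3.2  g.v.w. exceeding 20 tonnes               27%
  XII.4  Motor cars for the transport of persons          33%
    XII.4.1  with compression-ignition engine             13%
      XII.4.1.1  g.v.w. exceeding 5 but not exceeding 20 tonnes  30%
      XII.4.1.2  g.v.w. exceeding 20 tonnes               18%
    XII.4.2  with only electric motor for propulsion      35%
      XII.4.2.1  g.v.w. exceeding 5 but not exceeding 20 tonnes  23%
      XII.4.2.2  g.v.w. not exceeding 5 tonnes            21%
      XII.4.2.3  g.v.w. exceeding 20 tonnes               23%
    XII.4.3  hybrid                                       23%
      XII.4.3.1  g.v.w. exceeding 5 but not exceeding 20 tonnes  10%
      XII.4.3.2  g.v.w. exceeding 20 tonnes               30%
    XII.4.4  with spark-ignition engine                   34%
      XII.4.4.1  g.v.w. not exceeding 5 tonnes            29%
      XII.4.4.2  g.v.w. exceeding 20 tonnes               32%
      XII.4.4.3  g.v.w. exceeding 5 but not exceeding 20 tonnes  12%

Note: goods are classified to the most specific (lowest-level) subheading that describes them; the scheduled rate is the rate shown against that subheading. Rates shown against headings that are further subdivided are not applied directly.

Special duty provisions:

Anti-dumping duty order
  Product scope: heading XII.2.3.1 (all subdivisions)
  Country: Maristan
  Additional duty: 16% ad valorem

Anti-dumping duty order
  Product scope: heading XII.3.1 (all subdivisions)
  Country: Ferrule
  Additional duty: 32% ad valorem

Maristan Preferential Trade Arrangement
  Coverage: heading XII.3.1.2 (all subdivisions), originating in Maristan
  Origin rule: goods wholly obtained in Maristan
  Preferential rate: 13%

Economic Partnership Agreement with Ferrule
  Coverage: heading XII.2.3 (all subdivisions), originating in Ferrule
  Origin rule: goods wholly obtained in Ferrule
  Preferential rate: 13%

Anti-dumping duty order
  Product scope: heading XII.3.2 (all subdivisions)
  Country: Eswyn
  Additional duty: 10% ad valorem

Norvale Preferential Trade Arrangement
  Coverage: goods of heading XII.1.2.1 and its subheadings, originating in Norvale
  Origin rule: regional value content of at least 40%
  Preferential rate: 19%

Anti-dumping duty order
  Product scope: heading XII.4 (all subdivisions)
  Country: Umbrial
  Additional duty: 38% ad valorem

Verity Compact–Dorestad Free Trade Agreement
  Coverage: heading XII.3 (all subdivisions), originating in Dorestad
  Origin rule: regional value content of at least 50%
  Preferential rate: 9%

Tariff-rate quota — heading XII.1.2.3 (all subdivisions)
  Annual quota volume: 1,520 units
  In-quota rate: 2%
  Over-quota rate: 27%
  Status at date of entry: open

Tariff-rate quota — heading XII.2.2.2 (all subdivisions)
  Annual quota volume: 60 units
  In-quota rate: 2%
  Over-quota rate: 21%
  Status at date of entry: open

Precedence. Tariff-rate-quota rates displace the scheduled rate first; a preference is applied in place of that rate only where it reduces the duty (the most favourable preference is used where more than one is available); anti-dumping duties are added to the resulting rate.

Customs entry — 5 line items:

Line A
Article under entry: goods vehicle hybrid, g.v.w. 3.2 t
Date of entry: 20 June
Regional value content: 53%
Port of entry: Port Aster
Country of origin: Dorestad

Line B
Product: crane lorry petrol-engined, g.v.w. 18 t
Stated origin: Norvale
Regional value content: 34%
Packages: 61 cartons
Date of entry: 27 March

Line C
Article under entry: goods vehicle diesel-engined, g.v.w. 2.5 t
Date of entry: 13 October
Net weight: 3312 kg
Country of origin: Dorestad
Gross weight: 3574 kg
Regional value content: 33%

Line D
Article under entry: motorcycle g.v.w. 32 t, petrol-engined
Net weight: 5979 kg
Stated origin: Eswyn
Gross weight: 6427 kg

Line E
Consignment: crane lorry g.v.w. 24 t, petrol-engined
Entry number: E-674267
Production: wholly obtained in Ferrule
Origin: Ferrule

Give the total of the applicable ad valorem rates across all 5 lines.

Line A: goods vehicle → XII.1; hybrid → XII.1.2; g.v.w. 3.2 t → XII.1.2.1. Scheduled 12%. Dorestad agreement on XII.3: XII.1.2.1 not covered. → 12%.
Line B: crane lorry → XII.2; petrol-engined → XII.2.3; g.v.w. 18 t → XII.2.3.1. Scheduled 14%. Norvale agreement on XII.1.2.1: XII.2.3.1 not covered. → 14%.
Line C: goods vehicle → XII.1; diesel-engined → XII.1.3; g.v.w. 2.5 t → XII.1.3.2. Scheduled 10%. Dorestad agreement on XII.3: XII.1.3.2 not covered. → 10%.
Line D: motorcycle → XII.3; petrol-engined → XII.3.1; g.v.w. 32 t → XII.3.1.3. Scheduled 19%. No special measure applies. → 19%.
Line E: crane lorry → XII.2; petrol-engined → XII.2.3; g.v.w. 24 t → XII.2.3.2. Scheduled 11%. Ferrule agreement on XII.2.3: wholly obtained → 13% available; preference 13% not lower than 11% → no reduction. → 11%.
Sum: 12% + 14% + 10% + 19% + 11% = 66%.

66%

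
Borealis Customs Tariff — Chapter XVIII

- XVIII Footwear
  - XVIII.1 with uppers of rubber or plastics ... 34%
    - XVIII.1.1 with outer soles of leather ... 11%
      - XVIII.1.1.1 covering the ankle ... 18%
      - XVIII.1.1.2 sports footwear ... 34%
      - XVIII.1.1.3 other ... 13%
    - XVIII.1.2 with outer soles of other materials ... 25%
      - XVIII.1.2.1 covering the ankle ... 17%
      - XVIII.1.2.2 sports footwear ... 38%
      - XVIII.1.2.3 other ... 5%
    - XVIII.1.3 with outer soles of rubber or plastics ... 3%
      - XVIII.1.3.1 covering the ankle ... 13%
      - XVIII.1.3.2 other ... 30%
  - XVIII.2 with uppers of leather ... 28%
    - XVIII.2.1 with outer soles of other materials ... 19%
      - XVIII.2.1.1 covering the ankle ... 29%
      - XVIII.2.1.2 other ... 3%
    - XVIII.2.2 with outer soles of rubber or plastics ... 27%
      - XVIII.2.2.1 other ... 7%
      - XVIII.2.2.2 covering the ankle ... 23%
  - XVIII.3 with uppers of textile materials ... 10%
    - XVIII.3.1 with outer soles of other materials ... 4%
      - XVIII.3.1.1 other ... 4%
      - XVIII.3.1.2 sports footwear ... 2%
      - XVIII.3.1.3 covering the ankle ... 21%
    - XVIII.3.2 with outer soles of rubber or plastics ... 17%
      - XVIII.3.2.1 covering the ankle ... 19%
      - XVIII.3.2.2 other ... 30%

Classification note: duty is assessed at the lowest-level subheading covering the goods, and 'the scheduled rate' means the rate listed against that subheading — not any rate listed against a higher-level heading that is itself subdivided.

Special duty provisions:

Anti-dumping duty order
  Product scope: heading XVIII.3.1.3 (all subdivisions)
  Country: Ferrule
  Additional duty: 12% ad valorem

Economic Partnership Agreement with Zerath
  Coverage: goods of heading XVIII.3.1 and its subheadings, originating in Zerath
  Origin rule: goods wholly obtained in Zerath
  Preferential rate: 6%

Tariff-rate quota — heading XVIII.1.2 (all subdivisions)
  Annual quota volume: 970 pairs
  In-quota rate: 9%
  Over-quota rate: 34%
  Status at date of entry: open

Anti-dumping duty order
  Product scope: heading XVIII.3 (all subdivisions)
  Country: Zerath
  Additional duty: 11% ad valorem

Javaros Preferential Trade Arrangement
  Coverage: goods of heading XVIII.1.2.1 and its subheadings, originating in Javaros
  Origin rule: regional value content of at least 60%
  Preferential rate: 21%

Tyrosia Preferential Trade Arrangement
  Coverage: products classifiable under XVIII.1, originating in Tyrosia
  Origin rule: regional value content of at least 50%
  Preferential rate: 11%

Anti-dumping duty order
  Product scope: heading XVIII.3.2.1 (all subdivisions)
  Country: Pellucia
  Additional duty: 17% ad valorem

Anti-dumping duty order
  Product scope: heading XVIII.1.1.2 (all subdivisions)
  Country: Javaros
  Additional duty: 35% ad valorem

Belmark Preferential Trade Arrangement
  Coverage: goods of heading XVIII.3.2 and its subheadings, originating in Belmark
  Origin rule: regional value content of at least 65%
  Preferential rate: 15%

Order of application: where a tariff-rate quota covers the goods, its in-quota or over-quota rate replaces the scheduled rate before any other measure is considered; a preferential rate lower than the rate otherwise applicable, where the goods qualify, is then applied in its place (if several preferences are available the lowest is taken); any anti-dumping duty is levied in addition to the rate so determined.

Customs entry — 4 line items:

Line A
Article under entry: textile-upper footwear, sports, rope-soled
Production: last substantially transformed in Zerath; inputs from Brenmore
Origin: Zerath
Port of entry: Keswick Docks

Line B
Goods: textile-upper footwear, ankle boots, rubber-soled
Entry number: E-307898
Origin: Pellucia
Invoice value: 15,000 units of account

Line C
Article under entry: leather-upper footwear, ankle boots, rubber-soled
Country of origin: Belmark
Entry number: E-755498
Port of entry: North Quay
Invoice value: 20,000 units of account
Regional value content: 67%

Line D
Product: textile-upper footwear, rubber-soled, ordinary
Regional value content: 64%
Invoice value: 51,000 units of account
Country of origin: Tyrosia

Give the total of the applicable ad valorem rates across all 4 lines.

Line A: textile-upper → XVIII.3; rope-soled → XVIII.3.1; sports → XVIII.3.1.2. Scheduled 2%. Zerath agreement on XVIII.3.1: not wholly obtained; anti-dumping (Zerath, XVIII.3): +11%; total 2% + 11% = 13%. → 13%.
Line B: textile-upper → XVIII.3; rubber-soled → XVIII.3.2; ankle boots → XVIII.3.2.1. Scheduled 19%. anti-dumping (Pellucia, XVIII.3.2.1): +17%; total 19% + 17% = 36%. → 36%.
Line C: leather-upper → XVIII.2; rubber-soled → XVIII.2.2; ankle boots → XVIII.2.2.2. Scheduled 23%. Belmark agreement on XVIII.3.2: XVIII.2.2.2 not covered. → 23%.
Line D: textile-upper → XVIII.3; rubber-soled → XVIII.3.2; ordinary → XVIII.3.2.2. Scheduled 30%. Tyrosia agreement on XVIII.1: XVIII.3.2.2 not covered. → 30%.
Sum: 13% + 36% + 23% + 30% = 102%.

102%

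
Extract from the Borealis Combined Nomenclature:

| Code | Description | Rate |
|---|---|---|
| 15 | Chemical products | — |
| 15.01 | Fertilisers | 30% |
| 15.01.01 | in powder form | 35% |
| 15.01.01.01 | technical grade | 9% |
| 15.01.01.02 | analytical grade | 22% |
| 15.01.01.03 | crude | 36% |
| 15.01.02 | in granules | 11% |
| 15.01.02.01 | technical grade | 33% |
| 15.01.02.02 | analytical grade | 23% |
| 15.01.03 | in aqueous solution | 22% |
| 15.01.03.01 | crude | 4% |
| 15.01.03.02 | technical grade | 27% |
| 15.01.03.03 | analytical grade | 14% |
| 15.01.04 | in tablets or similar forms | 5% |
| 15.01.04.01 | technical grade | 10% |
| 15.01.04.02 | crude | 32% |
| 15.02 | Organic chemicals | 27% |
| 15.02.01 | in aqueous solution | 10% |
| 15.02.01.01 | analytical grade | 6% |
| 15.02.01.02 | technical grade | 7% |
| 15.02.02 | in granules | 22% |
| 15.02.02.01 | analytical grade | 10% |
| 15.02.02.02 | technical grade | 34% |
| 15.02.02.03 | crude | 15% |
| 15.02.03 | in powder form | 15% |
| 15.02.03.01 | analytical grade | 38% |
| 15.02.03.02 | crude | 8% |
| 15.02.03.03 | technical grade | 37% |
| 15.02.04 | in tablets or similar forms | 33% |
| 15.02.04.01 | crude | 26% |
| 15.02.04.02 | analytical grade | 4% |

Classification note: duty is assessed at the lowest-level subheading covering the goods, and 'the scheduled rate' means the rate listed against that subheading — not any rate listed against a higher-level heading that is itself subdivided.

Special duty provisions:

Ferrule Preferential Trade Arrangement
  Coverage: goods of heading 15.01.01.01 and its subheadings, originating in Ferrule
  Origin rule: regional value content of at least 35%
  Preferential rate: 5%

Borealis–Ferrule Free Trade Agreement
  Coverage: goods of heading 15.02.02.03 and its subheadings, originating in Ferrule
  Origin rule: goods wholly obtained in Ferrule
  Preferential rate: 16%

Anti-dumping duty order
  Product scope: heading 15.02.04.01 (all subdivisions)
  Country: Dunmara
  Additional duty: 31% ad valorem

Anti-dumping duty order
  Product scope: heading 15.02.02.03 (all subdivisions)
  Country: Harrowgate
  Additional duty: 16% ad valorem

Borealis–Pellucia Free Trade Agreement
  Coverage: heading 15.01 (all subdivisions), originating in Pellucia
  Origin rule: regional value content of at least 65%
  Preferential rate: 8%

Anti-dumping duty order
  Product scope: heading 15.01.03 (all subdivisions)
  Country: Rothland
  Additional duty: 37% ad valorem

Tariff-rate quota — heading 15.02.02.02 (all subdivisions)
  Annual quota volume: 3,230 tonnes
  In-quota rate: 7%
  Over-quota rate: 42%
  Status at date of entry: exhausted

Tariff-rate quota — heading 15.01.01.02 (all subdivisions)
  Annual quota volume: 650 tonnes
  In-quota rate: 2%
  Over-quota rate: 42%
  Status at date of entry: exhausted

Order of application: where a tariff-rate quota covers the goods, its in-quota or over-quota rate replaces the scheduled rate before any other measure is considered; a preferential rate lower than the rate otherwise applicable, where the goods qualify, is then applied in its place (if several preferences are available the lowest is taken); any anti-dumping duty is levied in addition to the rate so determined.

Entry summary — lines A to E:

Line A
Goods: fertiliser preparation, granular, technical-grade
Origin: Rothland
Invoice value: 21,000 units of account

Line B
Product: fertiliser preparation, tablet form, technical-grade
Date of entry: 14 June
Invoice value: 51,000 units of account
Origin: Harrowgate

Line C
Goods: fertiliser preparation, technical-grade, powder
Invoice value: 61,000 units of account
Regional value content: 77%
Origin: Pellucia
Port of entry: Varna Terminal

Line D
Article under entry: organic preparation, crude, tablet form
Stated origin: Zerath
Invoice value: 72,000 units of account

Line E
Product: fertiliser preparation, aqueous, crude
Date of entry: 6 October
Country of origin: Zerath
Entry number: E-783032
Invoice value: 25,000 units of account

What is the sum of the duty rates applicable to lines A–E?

Line A: fertiliser → 15.01; granular → 15.01.02; technical-grade → 15.01.02.01. Scheduled 33%. No special measure applies. → 33%.
Line B: fertiliser → 15.01; tablet form → 15.01.04; technical-grade → 15.01.04.01. Scheduled 10%. No special measure applies. → 10%.
Line C: fertiliser → 15.01; powder → 15.01.01; technical-grade → 15.01.01.01. Scheduled 9%. Pellucia agreement on 15.01: RVC ≥ 65% → 8% available; preferential 8%. → 8%.
Line D: organic → 15.02; tablet form → 15.02.04; crude → 15.02.04.01. Scheduled 26%. No special measure applies. → 26%.
Line E: fertiliser → 15.01; aqueous → 15.01.03; crude → 15.01.03.01. Scheduled 4%. No special measure applies. → 4%.
Sum: 33% + 10% + 8% + 26% + 4% = 81%.

81%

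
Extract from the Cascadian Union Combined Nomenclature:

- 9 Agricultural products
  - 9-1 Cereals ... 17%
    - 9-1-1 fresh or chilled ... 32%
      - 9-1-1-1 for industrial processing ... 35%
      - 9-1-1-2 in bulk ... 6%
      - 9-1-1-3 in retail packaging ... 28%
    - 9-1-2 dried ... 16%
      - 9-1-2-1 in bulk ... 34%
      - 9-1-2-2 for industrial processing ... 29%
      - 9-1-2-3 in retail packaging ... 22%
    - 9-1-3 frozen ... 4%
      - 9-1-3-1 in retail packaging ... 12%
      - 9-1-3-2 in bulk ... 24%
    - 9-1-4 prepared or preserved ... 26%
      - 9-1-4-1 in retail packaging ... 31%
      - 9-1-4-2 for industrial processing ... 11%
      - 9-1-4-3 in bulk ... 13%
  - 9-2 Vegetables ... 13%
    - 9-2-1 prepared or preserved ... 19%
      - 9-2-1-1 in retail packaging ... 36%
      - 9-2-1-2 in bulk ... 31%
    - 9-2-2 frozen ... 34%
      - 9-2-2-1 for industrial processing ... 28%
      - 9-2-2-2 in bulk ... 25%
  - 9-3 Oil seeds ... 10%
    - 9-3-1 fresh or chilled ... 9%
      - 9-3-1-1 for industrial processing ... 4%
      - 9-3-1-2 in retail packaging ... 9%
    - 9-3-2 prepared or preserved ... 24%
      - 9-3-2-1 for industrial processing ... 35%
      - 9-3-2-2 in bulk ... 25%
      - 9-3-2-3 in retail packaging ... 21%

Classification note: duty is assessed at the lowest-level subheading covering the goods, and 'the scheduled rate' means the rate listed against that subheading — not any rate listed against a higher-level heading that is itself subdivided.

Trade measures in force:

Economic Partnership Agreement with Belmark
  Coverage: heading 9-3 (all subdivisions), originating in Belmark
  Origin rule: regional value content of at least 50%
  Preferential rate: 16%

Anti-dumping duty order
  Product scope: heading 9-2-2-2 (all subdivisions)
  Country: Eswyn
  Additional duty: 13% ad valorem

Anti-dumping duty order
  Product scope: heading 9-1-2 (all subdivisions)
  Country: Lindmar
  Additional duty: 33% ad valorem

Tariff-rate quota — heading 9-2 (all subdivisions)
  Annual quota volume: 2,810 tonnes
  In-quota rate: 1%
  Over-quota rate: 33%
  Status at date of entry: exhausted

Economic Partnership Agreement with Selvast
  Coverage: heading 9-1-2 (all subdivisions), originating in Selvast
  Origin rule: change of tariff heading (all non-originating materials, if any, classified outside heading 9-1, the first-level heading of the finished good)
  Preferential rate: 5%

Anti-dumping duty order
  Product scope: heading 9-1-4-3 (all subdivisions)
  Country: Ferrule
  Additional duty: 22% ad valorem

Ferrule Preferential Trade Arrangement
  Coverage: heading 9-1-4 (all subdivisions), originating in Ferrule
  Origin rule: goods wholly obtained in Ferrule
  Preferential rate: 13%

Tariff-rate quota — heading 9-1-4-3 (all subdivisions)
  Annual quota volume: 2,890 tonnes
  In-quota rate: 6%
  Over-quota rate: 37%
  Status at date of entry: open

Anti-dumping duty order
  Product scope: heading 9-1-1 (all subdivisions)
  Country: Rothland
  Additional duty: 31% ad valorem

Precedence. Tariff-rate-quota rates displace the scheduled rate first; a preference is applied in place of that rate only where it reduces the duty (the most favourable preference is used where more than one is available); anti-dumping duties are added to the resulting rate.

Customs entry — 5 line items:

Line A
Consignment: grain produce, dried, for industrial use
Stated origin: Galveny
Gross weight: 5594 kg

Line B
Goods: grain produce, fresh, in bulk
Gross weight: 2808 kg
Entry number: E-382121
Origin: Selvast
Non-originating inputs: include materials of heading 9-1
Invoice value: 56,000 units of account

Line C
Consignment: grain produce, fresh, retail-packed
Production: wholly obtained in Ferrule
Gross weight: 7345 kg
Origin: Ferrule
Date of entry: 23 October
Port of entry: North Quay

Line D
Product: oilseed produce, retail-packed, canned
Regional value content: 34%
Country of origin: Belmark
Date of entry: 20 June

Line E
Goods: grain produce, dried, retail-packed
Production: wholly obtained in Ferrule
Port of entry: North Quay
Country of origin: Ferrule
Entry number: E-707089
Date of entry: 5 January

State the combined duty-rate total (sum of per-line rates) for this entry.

106%

Line A: grain → 9-1; dried → 9-1-2; for industrial use → 9-1-2-2. Scheduled 29%. No special measure applies. → 29%.
Line B: grain → 9-1; fresh → 9-1-1; in bulk → 9-1-1-2. Scheduled 6%. Selvast agreement on 9-1-2: 9-1-1-2 not covered. → 6%.
Line C: grain → 9-1; fresh → 9-1-1; retail-packed → 9-1-1-3. Scheduled 28%. Ferrule agreement on 9-1-4: 9-1-1-3 not covered. → 28%.
Line D: oilseed → 9-3; canned → 9-3-2; retail-packed → 9-3-2-3. Scheduled 21%. Belmark agreement on 9-3: RVC < 50%. → 21%.
Line E: grain → 9-1; dried → 9-1-2; retail-packed → 9-1-2-3. Scheduled 22%. Ferrule agreement on 9-1-4: 9-1-2-3 not covered. → 22%.
Sum: 29% + 6% + 28% + 21% + 22% = 106%.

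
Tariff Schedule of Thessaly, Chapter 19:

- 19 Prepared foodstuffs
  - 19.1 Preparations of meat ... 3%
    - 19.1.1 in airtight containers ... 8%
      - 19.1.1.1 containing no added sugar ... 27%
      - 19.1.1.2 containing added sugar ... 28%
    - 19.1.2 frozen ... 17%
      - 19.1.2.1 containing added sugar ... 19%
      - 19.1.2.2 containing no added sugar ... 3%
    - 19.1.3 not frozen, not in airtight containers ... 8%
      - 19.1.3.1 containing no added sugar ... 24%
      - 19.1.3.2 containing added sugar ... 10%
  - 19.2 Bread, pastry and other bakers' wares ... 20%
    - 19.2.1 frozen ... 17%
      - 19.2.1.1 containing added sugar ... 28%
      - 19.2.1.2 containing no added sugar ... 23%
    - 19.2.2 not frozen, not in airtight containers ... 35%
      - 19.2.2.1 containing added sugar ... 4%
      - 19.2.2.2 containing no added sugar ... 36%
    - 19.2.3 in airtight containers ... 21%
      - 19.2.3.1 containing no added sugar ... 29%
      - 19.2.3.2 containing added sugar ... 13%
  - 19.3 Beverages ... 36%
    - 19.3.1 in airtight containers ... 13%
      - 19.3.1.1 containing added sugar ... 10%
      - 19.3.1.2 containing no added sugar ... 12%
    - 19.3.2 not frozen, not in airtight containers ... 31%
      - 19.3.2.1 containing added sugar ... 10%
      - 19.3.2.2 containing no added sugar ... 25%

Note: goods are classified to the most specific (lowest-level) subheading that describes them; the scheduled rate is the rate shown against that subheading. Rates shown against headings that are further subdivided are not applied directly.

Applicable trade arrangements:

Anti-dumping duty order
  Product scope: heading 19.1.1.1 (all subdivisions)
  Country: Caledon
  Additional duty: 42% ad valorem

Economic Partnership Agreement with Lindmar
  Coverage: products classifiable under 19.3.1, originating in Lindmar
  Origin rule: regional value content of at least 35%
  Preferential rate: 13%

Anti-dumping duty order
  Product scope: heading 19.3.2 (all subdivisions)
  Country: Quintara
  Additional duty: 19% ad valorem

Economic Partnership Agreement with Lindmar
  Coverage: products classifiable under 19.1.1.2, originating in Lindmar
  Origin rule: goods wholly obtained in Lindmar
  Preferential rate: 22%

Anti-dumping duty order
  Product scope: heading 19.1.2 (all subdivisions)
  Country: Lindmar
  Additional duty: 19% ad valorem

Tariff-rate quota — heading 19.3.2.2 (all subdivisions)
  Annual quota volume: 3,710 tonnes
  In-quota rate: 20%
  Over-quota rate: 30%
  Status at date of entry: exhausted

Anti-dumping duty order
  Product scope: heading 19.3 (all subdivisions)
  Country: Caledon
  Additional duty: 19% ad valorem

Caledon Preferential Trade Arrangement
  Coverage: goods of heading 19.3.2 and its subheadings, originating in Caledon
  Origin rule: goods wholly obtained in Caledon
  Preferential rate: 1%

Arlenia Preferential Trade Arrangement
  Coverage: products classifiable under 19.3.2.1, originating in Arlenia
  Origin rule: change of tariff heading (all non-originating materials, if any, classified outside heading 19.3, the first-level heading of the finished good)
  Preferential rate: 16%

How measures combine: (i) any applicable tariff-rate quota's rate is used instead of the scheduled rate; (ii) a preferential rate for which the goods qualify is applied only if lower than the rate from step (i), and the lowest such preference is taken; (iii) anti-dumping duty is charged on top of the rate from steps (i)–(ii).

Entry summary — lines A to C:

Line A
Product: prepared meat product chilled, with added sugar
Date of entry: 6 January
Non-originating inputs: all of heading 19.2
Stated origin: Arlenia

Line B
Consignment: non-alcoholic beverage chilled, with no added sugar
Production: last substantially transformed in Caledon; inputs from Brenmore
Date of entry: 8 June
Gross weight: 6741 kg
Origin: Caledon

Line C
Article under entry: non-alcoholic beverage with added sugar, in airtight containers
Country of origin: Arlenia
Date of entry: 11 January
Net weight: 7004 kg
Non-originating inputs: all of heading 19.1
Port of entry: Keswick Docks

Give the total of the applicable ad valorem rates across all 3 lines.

Line A: prepared meat product → 19.1; chilled → 19.1.3; with added sugar → 19.1.3.2. Scheduled 10%. Arlenia agreement on 19.3.2.1: 19.1.3.2 not covered. → 10%.
Line B: non-alcoholic beverage → 19.3; chilled → 19.3.2; with no added sugar → 19.3.2.2. Scheduled 25%. quota on 19.3.2.2 exhausted → over-quota 30%; Caledon agreement on 19.3.2: not wholly obtained; anti-dumping (Caledon, 19.3): +19%; total 30% + 19% = 49%. → 49%.
Line C: non-alcoholic beverage → 19.3; in airtight containers → 19.3.1; with added sugar → 19.3.1.1. Scheduled 10%. Arlenia agreement on 19.3.2.1: 19.3.1.1 not covered. → 10%.
Sum: 10% + 49% + 10% = 69%.

69%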